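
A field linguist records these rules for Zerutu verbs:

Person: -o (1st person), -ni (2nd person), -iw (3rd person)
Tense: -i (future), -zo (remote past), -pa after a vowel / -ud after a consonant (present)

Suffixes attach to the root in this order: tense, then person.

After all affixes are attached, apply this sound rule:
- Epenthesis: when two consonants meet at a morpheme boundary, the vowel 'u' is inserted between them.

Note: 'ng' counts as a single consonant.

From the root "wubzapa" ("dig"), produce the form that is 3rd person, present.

wubzapapaiw

Attach tense present -pa (after vowel 'a') → wubzapapa.
Attach person 3rd person -iw → wubzapapaiw.
Epenthesis: no change.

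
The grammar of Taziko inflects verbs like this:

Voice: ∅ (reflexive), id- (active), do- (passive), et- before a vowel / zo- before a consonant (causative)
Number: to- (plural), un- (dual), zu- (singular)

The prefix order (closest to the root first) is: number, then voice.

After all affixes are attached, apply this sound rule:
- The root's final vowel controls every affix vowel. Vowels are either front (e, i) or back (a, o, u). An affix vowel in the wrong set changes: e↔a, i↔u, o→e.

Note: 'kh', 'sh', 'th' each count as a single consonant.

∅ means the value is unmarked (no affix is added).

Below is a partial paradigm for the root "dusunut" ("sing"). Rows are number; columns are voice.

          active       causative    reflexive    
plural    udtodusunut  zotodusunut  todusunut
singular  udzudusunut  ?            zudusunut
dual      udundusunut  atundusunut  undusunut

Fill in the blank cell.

zozudusunut

Attach number singular zu- → zudusunut.
Attach voice causative zo- (before consonant 'z') → zozudusunut.
Vowel harmony: no change.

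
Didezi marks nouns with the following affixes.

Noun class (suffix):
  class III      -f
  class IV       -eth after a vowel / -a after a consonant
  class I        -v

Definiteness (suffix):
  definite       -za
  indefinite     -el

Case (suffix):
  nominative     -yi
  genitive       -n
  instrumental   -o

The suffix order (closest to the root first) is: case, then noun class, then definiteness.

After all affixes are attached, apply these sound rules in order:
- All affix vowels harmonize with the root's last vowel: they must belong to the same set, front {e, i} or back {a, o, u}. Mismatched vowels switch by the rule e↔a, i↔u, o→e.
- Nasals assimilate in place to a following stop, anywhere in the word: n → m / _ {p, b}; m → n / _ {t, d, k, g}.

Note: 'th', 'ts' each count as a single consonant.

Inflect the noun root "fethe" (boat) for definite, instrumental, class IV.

fetheeethze

Attach case instrumental -o → fetheo.
Attach noun class class IV -eth (after vowel 'o') → fetheoeth.
Attach definiteness definite -za → fetheoethza.
Apply vowel harmony: fetheoethza → fetheeethze.
Nasal assimilation: no change.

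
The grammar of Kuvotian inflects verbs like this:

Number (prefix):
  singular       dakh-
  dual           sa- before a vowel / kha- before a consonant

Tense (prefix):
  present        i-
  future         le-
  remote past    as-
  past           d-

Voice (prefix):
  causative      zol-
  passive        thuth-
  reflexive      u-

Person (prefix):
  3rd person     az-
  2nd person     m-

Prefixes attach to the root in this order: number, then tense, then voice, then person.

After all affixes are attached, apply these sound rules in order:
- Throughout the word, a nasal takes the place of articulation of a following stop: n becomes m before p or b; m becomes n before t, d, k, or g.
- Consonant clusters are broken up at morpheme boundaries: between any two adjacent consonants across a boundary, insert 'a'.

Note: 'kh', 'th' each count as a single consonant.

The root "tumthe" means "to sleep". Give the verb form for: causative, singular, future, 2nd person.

Attach number singular dakh- → dakhtumthe.
Attach tense future le- → ledakhtumthe.
Attach voice causative zol- → zolledakhtumthe.
Attach person 2nd person m- → mzolledakhtumthe.
Nasal assimilation: no change.
Apply epenthesis: mzolledakhtumthe → mazolaledakhatumthe.

mazolaledakhatumthe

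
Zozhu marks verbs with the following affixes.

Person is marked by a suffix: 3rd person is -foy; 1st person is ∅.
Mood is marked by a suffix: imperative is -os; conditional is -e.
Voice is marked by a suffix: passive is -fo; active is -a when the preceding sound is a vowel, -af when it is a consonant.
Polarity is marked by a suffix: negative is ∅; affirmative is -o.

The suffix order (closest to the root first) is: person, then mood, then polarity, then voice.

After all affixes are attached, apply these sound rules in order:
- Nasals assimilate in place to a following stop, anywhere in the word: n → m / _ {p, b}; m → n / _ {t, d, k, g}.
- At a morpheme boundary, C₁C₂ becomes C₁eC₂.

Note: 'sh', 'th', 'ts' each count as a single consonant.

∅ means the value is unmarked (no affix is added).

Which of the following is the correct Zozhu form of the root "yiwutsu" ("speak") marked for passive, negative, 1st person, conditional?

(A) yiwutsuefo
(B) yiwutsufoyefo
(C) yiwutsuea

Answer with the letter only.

A

person = 1st person: zero marking, form stays yiwutsu.
Attach mood conditional -e → yiwutsue.
polarity = negative: zero marking, form stays yiwutsue.
Attach voice passive -fo → yiwutsuefo.
Nasal assimilation: no change.
Epenthesis: no change.
So the correct form is yiwutsuefo, option (A).
(C) yiwutsuea is wrong: it uses active instead of passive for voice.
(B) yiwutsufoyefo is wrong: it uses 3rd person instead of 1st person for person.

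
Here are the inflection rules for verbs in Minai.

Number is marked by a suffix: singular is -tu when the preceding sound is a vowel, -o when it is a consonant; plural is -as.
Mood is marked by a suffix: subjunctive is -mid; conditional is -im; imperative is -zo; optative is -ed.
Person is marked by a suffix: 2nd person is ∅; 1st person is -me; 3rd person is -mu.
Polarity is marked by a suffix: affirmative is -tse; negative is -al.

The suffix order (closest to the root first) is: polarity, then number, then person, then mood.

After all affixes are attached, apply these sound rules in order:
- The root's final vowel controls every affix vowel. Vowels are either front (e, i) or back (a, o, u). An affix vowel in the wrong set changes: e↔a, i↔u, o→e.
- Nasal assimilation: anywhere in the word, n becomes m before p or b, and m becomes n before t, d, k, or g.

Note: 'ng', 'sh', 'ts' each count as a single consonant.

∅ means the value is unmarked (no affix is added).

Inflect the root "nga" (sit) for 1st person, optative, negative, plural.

ngaalasmaad

Attach polarity negative -al → ngaal.
Attach number plural -as → ngaalas.
Attach person 1st person -me → ngaalasme.
Attach mood optative -ed → ngaalasmeed.
Apply vowel harmony: ngaalasmeed → ngaalasmaad.
Nasal assimilation: no change.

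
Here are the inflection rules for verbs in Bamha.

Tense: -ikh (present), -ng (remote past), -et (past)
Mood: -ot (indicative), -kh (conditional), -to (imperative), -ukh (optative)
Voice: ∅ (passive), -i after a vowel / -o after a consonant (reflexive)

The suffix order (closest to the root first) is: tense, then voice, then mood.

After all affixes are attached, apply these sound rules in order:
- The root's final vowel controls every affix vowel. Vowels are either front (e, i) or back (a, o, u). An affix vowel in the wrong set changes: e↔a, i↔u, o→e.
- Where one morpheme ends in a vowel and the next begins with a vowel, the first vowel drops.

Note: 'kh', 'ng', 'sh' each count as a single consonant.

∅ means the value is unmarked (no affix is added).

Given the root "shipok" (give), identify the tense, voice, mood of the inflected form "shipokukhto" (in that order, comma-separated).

Segment: shipok-ikh-to.
tense: -ikh → present.
voice: ∅ → passive.
mood: -to → imperative.

present, passive, imperative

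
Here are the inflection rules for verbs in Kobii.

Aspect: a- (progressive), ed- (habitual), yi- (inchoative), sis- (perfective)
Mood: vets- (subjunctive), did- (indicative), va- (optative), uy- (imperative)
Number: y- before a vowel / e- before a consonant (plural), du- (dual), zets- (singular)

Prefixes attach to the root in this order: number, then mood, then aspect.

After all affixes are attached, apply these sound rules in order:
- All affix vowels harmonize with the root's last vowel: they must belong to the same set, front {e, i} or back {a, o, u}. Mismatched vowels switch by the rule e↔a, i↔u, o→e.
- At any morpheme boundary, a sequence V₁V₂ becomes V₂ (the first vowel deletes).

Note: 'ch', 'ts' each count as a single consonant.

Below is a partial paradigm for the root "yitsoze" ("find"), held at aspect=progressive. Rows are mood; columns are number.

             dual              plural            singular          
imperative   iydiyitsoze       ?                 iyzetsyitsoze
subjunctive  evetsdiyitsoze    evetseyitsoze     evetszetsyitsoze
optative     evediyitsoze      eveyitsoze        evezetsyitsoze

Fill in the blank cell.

Attach number plural e- (before consonant 'y') → eyitsoze.
Attach mood imperative uy- → uyeyitsoze.
Attach aspect progressive a- → auyeyitsoze.
Apply vowel harmony: auyeyitsoze → eiyeyitsoze.
Apply vowel deletion: eiyeyitsoze → iyeyitsoze.

iyeyitsoze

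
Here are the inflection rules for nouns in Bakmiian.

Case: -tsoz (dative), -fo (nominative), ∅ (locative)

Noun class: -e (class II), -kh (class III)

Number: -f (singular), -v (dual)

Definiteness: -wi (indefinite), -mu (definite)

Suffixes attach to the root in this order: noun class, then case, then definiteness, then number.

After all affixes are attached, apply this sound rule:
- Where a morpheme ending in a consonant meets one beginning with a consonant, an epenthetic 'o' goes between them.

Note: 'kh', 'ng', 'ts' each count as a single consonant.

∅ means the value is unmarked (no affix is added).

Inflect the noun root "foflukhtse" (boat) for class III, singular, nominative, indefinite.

foflukhtsekhofowif

Attach noun class class III -kh → foflukhtsekh.
Attach case nominative -fo → foflukhtsekhfo.
Attach definiteness indefinite -wi → foflukhtsekhfowi.
Attach number singular -f → foflukhtsekhfowif.
Apply epenthesis: foflukhtsekhfowif → foflukhtsekhofowif.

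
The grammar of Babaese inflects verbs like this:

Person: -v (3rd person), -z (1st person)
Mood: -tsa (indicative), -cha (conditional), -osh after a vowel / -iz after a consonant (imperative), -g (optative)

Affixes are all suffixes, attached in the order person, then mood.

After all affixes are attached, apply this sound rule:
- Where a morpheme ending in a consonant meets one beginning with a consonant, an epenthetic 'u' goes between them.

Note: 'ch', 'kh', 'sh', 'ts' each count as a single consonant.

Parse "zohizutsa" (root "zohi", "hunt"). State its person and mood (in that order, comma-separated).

Segment: zohi-z-tsa.
person: -z → 1st person.
mood: -tsa → indicative.

1st person, indicative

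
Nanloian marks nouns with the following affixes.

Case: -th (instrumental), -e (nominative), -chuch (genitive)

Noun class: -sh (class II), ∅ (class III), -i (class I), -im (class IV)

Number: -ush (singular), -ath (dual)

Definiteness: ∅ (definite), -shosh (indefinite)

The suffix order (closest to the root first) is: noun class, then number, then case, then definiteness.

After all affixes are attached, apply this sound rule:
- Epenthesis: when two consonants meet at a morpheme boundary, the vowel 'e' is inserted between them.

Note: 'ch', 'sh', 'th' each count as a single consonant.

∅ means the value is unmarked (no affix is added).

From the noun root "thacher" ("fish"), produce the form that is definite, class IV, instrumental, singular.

Attach noun class class IV -im → thacherim.
Attach number singular -ush → thacherimush.
Attach case instrumental -th → thacherimushth.
definiteness = definite: zero marking, form stays thacherimushth.
Apply epenthesis: thacherimushth → thacherimusheth.

thacherimusheth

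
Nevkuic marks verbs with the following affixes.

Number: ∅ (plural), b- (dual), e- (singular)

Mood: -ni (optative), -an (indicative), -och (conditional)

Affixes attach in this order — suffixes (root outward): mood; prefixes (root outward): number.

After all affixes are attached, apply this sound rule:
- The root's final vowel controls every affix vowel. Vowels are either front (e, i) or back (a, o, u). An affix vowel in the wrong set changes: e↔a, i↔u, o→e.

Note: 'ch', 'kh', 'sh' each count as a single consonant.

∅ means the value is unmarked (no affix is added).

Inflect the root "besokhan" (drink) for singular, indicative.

abesokhanan

Attach mood indicative -an → besokhanan.
Attach number singular e- → ebesokhanan.
Apply vowel harmony: ebesokhanan → abesokhanan.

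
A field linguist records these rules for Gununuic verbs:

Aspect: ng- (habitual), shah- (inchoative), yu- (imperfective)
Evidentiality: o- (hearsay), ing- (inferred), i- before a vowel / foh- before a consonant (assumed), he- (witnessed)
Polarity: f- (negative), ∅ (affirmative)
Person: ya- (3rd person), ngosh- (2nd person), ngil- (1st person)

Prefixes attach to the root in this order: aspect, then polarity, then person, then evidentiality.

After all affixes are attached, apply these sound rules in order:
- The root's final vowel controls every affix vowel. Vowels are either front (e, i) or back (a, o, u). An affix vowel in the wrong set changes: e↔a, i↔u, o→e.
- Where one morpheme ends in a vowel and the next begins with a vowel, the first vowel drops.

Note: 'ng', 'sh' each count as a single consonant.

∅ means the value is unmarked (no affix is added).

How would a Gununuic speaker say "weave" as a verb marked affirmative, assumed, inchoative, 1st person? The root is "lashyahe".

Attach aspect inchoative shah- → shahlashyahe.
polarity = affirmative: zero marking, form stays shahlashyahe.
Attach person 1st person ngil- → ngilshahlashyahe.
Attach evidentiality assumed foh- (before consonant 'ng') → fohngilshahlashyahe.
Apply vowel harmony: fohngilshahlashyahe → fehngilshehlashyahe.
Vowel deletion: no change.

fehngilshehlashyahe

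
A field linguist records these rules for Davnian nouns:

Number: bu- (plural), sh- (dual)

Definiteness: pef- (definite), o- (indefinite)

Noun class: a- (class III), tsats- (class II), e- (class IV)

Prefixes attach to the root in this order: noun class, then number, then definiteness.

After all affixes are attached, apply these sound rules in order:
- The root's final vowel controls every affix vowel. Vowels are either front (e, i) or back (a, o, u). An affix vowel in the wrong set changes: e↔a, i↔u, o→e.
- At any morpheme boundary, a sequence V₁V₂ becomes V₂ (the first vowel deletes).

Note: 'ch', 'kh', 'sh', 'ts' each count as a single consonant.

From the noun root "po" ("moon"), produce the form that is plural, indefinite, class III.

obapo

Attach noun class class III a- → apo.
Attach number plural bu- → buapo.
Attach definiteness indefinite o- → obuapo.
Vowel harmony: no change.
Apply vowel deletion: obuapo → obapo.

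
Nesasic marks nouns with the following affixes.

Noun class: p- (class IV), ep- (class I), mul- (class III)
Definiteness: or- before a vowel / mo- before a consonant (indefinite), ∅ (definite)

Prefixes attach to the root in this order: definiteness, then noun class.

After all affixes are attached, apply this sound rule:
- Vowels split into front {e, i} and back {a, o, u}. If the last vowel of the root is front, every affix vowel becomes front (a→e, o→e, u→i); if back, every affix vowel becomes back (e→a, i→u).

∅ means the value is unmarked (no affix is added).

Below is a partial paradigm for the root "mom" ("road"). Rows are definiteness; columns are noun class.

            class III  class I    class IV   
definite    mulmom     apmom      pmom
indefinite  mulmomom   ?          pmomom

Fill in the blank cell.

apmomom

Attach definiteness indefinite mo- (before consonant 'm') → momom.
Attach noun class class I ep- → epmomom.
Apply vowel harmony: epmomom → apmomom.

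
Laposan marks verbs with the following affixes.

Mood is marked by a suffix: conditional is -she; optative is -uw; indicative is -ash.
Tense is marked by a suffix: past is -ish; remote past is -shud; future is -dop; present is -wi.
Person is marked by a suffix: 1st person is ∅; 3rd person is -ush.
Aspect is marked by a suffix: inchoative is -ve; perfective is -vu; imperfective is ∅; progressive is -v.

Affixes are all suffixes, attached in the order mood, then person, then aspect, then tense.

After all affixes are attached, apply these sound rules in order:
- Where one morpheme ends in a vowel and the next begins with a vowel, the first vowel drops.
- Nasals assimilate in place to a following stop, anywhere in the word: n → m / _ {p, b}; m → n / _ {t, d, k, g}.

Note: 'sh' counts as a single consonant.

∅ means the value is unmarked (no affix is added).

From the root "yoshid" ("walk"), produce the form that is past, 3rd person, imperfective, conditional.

Attach mood conditional -she → yoshidshe.
Attach person 3rd person -ush → yoshidsheush.
aspect = imperfective: zero marking, form stays yoshidsheush.
Attach tense past -ish → yoshidsheushish.
Apply vowel deletion: yoshidsheushish → yoshidshushish.
Nasal assimilation: no change.

yoshidshushish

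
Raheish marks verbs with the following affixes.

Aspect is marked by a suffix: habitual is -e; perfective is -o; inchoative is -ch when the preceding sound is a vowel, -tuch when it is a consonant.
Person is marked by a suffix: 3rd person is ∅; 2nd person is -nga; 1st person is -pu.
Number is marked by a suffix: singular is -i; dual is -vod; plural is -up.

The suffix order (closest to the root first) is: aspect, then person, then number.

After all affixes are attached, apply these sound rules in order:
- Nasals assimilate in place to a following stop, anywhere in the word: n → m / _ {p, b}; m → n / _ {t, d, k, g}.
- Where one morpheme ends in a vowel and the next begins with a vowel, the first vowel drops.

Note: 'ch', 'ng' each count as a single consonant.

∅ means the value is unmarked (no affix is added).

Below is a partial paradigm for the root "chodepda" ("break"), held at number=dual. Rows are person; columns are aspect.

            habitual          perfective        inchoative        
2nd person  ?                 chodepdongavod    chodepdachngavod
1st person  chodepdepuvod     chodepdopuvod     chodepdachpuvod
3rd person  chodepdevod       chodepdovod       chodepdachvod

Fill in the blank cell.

Attach aspect habitual -e → chodepdae.
Attach person 2nd person -nga → chodepdaenga.
Attach number dual -vod → chodepdaengavod.
Nasal assimilation: no change.
Apply vowel deletion: chodepdaengavod → chodepdengavod.

chodepdengavod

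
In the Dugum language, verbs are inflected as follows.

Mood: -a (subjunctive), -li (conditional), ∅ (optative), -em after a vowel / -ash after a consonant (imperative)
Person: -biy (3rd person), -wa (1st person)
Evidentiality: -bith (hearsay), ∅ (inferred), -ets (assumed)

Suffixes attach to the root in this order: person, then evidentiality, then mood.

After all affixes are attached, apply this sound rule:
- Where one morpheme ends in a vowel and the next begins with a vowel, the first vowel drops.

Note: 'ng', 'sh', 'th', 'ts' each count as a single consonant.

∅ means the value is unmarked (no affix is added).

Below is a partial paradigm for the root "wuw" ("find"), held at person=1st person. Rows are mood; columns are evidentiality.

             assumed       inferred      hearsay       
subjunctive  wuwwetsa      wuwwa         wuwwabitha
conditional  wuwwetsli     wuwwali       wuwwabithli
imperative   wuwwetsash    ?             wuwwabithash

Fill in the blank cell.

Attach person 1st person -wa → wuwwa.
evidentiality = inferred: zero marking, form stays wuwwa.
Attach mood imperative -em (after vowel 'a') → wuwwaem.
Apply vowel deletion: wuwwaem → wuwwem.

wuwwem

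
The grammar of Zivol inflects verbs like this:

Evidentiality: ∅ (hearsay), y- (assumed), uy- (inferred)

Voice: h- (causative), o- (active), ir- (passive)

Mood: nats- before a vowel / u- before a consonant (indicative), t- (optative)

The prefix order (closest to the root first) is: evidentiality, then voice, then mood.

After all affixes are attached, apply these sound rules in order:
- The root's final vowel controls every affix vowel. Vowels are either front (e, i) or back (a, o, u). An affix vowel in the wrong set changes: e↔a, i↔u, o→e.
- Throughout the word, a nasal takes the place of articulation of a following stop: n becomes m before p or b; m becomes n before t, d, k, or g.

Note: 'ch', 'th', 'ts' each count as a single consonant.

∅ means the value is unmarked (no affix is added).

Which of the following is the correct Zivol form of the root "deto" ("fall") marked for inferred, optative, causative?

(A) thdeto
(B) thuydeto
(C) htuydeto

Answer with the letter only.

B

Attach evidentiality inferred uy- → uydeto.
Attach voice causative h- → huydeto.
Attach mood optative t- → thuydeto.
Vowel harmony: no change.
Nasal assimilation: no change.
So the correct form is thuydeto, option (B).
(C) htuydeto is wrong: it has the affixes in the wrong order.
(A) thdeto is wrong: it uses hearsay instead of inferred for evidentiality.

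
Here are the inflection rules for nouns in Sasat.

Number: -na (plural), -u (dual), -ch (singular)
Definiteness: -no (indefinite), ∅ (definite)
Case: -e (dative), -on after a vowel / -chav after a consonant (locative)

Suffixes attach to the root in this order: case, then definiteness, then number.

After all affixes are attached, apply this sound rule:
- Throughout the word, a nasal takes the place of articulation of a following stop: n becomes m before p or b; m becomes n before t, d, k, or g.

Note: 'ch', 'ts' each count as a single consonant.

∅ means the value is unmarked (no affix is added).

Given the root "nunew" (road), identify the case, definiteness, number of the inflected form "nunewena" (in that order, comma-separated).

dative, definite, plural

Segment: nunew-e-na.
case: -e → dative.
definiteness: ∅ → definite.
number: -na → plural.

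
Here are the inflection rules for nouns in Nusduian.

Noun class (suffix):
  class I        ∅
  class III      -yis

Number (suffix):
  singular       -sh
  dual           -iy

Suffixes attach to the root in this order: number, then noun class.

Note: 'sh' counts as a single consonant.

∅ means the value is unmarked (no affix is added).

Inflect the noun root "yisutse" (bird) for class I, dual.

Attach number dual -iy → yisutseiy.
noun class = class I: zero marking, form stays yisutseiy.

yisutseiy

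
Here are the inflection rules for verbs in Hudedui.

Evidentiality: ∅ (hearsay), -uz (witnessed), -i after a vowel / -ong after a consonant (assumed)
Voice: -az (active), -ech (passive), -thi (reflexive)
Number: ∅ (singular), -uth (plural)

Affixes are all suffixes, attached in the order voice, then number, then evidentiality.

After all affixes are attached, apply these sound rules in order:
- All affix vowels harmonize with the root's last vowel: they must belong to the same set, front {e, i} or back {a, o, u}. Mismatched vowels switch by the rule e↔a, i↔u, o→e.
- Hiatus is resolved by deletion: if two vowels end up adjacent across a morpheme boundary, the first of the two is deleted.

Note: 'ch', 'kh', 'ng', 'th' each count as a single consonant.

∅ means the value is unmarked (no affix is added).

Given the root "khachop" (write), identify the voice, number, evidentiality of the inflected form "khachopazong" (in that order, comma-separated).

Segment: khachop-az-ong.
voice: -az → active.
number: ∅ → singular.
evidentiality: -i/ong → assumed.

active, singular, assumed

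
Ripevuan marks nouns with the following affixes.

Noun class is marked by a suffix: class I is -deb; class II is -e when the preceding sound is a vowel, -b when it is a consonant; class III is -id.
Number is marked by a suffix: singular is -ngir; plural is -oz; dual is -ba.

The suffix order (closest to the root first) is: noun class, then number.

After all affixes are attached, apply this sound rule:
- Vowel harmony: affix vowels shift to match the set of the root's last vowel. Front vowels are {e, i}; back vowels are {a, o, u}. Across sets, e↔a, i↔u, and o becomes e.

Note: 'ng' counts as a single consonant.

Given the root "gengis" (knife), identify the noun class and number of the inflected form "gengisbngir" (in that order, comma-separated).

class II, singular

Segment: gengis-b-ngir.
noun class: -e/b → class II.
number: -ngir → singular.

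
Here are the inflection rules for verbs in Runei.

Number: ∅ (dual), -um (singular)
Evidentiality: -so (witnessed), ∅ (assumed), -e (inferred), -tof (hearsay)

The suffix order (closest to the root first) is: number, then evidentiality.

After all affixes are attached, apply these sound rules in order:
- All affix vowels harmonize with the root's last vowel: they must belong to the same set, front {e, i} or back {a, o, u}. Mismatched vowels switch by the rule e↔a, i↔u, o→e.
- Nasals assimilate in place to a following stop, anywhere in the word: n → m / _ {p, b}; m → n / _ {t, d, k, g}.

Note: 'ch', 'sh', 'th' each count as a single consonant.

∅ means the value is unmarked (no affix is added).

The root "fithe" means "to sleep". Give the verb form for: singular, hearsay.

fitheintef

Attach number singular -um → fitheum.
Attach evidentiality hearsay -tof → fitheumtof.
Apply vowel harmony: fitheumtof → fitheimtef.
Apply nasal assimilation: fitheimtef → fitheintef.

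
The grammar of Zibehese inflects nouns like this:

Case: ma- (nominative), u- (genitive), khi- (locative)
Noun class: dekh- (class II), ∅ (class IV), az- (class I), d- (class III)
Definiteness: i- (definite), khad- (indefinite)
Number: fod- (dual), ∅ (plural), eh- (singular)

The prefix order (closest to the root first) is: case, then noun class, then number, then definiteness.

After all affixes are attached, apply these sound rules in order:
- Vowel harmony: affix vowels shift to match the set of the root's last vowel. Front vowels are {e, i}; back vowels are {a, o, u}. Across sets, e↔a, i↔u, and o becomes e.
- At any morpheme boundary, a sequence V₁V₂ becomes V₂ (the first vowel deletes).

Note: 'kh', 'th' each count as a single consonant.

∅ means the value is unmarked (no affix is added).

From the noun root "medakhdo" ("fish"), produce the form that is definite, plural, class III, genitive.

udumedakhdo

Attach case genitive u- → umedakhdo.
Attach noun class class III d- → dumedakhdo.
number = plural: zero marking, form stays dumedakhdo.
Attach definiteness definite i- → idumedakhdo.
Apply vowel harmony: idumedakhdo → udumedakhdo.
Vowel deletion: no change.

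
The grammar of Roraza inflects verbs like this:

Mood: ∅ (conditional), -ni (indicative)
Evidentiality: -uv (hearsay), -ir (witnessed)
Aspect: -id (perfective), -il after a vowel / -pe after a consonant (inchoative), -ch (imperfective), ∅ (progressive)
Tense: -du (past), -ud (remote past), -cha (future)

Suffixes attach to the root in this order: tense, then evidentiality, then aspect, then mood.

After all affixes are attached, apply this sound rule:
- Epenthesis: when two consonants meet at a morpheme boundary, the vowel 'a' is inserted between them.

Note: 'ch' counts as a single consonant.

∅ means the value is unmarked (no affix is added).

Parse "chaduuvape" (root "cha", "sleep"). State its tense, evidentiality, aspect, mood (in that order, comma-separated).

Segment: cha-du-uv-pe.
tense: -du → past.
evidentiality: -uv → hearsay.
aspect: -il/pe → inchoative.
mood: ∅ → conditional.

past, hearsay, inchoative, conditional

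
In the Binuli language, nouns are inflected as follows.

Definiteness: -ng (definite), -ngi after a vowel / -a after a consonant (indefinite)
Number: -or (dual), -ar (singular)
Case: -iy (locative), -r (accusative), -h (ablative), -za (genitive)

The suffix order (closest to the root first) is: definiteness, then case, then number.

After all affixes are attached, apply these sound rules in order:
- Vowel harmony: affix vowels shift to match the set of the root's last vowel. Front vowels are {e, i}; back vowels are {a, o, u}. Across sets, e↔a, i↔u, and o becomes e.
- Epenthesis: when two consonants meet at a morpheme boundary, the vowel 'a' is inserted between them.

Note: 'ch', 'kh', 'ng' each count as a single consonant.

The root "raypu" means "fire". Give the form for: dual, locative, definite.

Attach definiteness definite -ng → raypung.
Attach case locative -iy → raypungiy.
Attach number dual -or → raypungiyor.
Apply vowel harmony: raypungiyor → raypunguyor.
Epenthesis: no change.

raypunguyor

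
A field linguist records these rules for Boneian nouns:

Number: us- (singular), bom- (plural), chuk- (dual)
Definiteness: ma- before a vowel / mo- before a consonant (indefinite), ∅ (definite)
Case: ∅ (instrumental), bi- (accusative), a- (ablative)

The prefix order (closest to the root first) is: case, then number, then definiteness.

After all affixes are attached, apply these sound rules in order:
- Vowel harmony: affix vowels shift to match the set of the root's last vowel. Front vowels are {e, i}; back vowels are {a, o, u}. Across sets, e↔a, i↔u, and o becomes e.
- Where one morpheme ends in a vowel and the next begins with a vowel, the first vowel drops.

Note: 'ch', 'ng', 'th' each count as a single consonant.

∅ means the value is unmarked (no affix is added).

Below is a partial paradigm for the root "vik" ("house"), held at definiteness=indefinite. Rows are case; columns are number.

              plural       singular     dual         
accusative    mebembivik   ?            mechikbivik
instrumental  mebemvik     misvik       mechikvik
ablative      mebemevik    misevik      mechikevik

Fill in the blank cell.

Attach case accusative bi- → bivik.
Attach number singular us- → usbivik.
Attach definiteness indefinite ma- (before vowel 'u') → mausbivik.
Apply vowel harmony: mausbivik → meisbivik.
Apply vowel deletion: meisbivik → misbivik.

misbivik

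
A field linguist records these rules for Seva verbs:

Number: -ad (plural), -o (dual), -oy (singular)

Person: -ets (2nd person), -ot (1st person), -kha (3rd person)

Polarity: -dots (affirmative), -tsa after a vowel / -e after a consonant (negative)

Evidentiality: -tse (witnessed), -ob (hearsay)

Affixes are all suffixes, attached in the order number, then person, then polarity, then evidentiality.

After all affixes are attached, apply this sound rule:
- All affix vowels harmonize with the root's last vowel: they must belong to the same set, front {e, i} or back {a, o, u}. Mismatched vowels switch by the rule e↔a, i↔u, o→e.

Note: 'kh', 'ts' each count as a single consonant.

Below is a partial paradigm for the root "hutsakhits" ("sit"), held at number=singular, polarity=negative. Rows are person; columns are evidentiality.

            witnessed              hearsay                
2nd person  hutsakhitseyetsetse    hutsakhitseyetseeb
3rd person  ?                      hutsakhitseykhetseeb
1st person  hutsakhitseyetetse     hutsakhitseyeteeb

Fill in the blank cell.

hutsakhitseykhetsetse

Attach number singular -oy → hutsakhitsoy.
Attach person 3rd person -kha → hutsakhitsoykha.
Attach polarity negative -tsa (after vowel 'a') → hutsakhitsoykhatsa.
Attach evidentiality witnessed -tse → hutsakhitsoykhatsatse.
Apply vowel harmony: hutsakhitsoykhatsatse → hutsakhitseykhetsetse.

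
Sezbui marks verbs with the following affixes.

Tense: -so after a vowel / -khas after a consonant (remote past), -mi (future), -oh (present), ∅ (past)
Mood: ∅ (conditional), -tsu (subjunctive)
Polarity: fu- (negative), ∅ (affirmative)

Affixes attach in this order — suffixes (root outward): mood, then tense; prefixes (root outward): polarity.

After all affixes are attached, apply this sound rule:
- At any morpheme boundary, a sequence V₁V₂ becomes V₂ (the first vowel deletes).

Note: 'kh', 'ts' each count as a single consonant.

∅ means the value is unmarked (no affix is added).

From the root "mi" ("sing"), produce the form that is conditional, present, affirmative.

mood = conditional: zero marking, form stays mi.
polarity = affirmative: zero marking, form stays mi.
Attach tense present -oh → mioh.
Apply vowel deletion: mioh → moh.

moh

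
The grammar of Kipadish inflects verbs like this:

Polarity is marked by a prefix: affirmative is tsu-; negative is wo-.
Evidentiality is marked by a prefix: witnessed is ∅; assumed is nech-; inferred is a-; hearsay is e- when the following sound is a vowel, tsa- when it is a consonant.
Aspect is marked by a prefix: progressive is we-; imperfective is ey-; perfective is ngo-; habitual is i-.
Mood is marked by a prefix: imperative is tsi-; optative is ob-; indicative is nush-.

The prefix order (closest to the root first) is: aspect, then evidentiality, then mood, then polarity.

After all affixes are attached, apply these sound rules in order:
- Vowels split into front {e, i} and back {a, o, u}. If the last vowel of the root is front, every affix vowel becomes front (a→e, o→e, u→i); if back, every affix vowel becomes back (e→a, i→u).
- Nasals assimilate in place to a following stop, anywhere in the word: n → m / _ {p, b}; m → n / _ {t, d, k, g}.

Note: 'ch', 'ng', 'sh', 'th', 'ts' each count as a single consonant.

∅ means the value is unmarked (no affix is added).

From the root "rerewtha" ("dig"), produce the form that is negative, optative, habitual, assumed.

Attach aspect habitual i- → irerewtha.
Attach evidentiality assumed nech- → nechirerewtha.
Attach mood optative ob- → obnechirerewtha.
Attach polarity negative wo- → woobnechirerewtha.
Apply vowel harmony: woobnechirerewtha → woobnachurerewtha.
Nasal assimilation: no change.

woobnachurerewtha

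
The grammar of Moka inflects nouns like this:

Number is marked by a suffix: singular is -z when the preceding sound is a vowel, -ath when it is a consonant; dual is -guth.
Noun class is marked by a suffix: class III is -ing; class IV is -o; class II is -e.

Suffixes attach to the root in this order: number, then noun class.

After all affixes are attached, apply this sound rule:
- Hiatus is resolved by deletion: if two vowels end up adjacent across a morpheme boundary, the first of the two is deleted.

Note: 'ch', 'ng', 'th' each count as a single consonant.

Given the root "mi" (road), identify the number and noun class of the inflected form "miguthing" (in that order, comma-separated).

Segment: mi-guth-ing.
number: -guth → dual.
noun class: -ing → class III.

dual, class III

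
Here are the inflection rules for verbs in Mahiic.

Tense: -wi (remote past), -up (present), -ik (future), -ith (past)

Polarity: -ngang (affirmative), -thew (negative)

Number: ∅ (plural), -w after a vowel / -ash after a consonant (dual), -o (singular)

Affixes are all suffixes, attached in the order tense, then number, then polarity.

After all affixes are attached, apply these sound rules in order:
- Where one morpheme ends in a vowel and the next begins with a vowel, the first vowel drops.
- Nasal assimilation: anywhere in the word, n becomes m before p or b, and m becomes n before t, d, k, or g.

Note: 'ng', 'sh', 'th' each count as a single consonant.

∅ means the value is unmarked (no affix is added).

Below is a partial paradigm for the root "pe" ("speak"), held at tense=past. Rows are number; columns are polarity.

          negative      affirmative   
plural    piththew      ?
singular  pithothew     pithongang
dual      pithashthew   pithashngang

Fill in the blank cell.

Attach tense past -ith → peith.
number = plural: zero marking, form stays peith.
Attach polarity affirmative -ngang → peithngang.
Apply vowel deletion: peithngang → pithngang.
Nasal assimilation: no change.

pithngang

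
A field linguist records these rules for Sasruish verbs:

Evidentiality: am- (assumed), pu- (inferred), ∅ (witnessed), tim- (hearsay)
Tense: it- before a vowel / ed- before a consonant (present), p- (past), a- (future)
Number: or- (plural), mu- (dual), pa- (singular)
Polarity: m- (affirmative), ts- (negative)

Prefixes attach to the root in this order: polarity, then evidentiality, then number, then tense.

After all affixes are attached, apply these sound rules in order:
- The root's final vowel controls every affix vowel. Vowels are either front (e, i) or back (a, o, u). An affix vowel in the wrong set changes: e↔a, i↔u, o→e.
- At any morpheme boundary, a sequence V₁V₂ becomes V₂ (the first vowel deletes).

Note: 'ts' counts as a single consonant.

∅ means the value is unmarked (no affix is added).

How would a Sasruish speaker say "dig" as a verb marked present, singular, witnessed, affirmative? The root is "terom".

adpamterom

Attach polarity affirmative m- → mterom.
evidentiality = witnessed: zero marking, form stays mterom.
Attach number singular pa- → pamterom.
Attach tense present ed- (before consonant 'p') → edpamterom.
Apply vowel harmony: edpamterom → adpamterom.
Vowel deletion: no change.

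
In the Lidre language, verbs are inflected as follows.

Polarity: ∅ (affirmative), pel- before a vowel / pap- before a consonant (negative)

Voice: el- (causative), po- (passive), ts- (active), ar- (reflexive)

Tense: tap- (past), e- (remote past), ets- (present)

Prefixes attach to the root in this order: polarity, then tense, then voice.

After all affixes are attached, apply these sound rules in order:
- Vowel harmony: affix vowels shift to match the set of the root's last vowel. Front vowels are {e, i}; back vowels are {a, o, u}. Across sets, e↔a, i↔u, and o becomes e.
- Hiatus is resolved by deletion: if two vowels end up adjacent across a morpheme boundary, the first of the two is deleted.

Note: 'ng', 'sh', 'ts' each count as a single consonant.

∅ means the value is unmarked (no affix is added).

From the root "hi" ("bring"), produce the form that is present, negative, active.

Attach polarity negative pap- (before consonant 'h') → paphi.
Attach tense present ets- → etspaphi.
Attach voice active ts- → tsetspaphi.
Apply vowel harmony: tsetspaphi → tsetspephi.
Vowel deletion: no change.

tsetspephi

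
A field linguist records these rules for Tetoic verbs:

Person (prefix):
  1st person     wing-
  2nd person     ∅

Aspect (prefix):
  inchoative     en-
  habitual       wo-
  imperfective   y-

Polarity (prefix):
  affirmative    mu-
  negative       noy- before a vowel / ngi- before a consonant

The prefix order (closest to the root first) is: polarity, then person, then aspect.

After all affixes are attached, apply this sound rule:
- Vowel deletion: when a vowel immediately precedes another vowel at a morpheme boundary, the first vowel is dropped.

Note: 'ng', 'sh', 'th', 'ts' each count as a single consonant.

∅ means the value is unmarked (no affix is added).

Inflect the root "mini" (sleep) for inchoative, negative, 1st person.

Attach polarity negative ngi- (before consonant 'm') → ngimini.
Attach person 1st person wing- → wingngimini.
Attach aspect inchoative en- → enwingngimini.
Vowel deletion: no change.

enwingngimini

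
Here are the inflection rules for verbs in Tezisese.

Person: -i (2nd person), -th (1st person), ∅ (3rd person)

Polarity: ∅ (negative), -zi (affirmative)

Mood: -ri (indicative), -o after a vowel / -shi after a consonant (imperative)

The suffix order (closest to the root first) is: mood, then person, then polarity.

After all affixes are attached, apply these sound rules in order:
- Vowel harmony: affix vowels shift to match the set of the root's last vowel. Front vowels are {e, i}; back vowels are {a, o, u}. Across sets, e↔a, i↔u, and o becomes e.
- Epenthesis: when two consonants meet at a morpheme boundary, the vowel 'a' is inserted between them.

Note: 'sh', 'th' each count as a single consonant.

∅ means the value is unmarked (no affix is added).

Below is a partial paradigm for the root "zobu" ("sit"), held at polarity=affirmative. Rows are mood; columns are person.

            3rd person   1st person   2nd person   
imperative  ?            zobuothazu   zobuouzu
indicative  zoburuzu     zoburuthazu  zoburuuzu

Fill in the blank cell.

zobuozu

Attach mood imperative -o (after vowel 'u') → zobuo.
person = 3rd person: zero marking, form stays zobuo.
Attach polarity affirmative -zi → zobuozi.
Apply vowel harmony: zobuozi → zobuozu.
Epenthesis: no change.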